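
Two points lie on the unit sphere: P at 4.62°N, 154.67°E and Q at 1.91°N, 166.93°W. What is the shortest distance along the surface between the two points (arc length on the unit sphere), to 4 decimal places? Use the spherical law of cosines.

With latitudes φ₁ = 4.620°, φ₂ = 1.910° and longitude difference Δλ = 38.400°:
cos c = sin φ₁ sin φ₂ + cos φ₁ cos φ₂ cos Δλ = (0.0805)(0.0333) + (0.9968)(0.9994)(0.7837) = 0.78340,
so c = arccos(0.78340) = 0.67068 rad.
On the unit sphere the arc length equals the central angle: 0.6707.

0.6707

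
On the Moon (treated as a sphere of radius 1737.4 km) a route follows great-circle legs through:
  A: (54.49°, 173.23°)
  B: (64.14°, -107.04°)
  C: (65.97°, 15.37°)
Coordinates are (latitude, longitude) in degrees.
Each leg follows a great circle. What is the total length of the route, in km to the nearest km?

Leg A→B: central angle 0.6798 rad, distance 1181.2 km.
Leg B→C: central angle 0.7573 rad, distance 1315.8 km.
Total: 1181.2 + 1315.8 ≈ 2497 km.

2497 km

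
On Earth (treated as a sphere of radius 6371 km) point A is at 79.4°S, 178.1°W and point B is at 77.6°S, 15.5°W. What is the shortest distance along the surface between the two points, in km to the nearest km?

With latitudes φ₁ = -79.400°, φ₂ = -77.600° and longitude difference Δλ = 162.600°:
Haversine: a = sin²(Δφ/2) + cos φ₁ cos φ₂ sin²(Δλ/2) = 0.0002 + (0.1840)(0.2147)(0.9771) = 0.03884.
Central angle c = 2·arcsin(√a) = 0.39677 rad.
Distance = R·c = 6371 × 0.3968 ≈ 2528 km.

2528 km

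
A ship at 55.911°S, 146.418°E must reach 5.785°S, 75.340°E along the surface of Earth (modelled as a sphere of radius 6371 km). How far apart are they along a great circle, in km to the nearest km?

8303 km

With latitudes φ₁ = -55.911°, φ₂ = -5.785° and longitude difference Δλ = -71.078°:
cos c = sin φ₁ sin φ₂ + cos φ₁ cos φ₂ cos Δλ = (-0.8282)(-0.1008) + (0.5605)(0.9949)(0.3243) = 0.26430,
so c = arccos(0.26430) = 1.30332 rad.
Distance = R·c = 6371 × 1.3033 ≈ 8303 km.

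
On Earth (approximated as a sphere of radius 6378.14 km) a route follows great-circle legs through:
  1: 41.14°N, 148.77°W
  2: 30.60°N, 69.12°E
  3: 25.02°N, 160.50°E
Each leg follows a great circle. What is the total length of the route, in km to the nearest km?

19909 km

Leg 1→2: central angle 1.7484 rad, distance 11151.6 km.
Leg 2→3: central angle 1.3730 rad, distance 8757.2 km.
Total: 11151.6 + 8757.2 ≈ 19909 km.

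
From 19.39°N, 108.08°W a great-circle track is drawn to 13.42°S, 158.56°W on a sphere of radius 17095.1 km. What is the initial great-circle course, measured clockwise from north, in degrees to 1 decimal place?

240.5°

With φ₁ = 0.3384, φ₂ = -0.2342, Δλ = -0.8810 rad, the forward-azimuth formula gives
θ = atan2( sin Δλ cos φ₂ , cos φ₁ sin φ₂ − sin φ₁ cos φ₂ cos Δλ ) = atan2(-0.7503, -0.4244) = -119.49°.
Adding 360° brings this into [0°, 360°): 240.5°.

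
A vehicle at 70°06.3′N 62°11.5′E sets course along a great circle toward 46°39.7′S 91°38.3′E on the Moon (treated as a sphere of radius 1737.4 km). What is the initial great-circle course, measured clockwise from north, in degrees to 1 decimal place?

157.4°

Δλ = 29.447° = 0.5139 rad.
y = sin Δλ · cos φ₂ = (0.4916)(0.6863) = 0.3374
x = cos φ₁ sin φ₂ − sin φ₁ cos φ₂ cos Δλ = (0.3403)(-0.7273) − (0.9403)(0.6863)(0.8708) = -0.8095
θ = atan2(y, x) = 157.37°, so the bearing is 157.4°.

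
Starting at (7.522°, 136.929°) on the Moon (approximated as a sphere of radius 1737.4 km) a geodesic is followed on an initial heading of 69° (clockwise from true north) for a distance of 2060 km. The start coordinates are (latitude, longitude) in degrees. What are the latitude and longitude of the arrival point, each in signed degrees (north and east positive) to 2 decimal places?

Angular distance δ = d/R = 2060/1737.4 = 1.18568 rad; initial bearing θ = 1.2043 rad.
sin φ₂ = sin φ₁ cos δ + cos φ₁ sin δ cos θ = (0.1309)(0.3757) + (0.9914)(0.9268)(0.3584) = 0.3784, so φ₂ = 22.24°.
Δλ = atan2(sin θ sin δ cos φ₁, cos δ − sin φ₁ sin φ₂) = atan2(0.8578, 0.3261) = 69.183°.
λ₂ = 136.929° + 69.183° = 206.11° → -153.89° after wrapping to (−180°, 180°].

22.24°, -153.89°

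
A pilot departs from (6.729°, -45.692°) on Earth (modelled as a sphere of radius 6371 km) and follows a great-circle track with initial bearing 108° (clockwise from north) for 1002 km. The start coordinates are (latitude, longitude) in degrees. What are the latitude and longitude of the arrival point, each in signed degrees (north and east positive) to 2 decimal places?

Angular distance δ = d/R = 1002/6371 = 0.15728 rad; initial bearing θ = 1.8850 rad.
sin φ₂ = sin φ₁ cos δ + cos φ₁ sin δ cos θ = (0.1172)(0.9877) + (0.9931)(0.1566)(-0.3090) = 0.0677, so φ₂ = 3.88°.
Δλ = atan2(sin θ sin δ cos φ₁, cos δ − sin φ₁ sin φ₂) = atan2(0.1479, 0.9797) = 8.587°.
λ₂ = -45.692° + 8.587° = -37.11°.

3.88°, -37.11°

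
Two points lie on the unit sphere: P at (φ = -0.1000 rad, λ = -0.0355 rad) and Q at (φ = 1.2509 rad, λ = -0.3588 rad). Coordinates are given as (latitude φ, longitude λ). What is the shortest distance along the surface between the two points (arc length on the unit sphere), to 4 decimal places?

Let φ₁ = -0.1000 rad, φ₂ = 1.2509 rad, and Δλ = -0.3233 rad.
cos c = sin φ₁ sin φ₂ + cos φ₁ cos φ₂ cos Δλ = (-0.0998)(0.9493) + (0.9950)(0.3145)(0.9482) = 0.20192,
so c = arccos(0.20192) = 1.36748 rad.
On the unit sphere the arc length equals the central angle: 1.3675.

1.3675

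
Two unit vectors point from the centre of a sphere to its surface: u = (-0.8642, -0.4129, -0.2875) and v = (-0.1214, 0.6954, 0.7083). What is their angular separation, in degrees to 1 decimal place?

u·v = -0.3859; |u| = 1.0000, |v| = 1.0000.
cos θ = (u·v)/(|u||v|) = -0.3859, so θ = 112.7°.

112.7°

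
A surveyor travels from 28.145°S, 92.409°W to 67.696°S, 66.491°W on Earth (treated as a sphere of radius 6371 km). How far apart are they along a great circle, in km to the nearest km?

Let φ₁ = -0.4912 rad, φ₂ = -1.1815 rad, and Δλ = 0.4524 rad.
cos c = sin φ₁ sin φ₂ + cos φ₁ cos φ₂ cos Δλ = (-0.4717)(-0.9252) + (0.8818)(0.3795)(0.8994) = 0.73740,
so c = arccos(0.73740) = 0.74158 rad.
Distance = R·c = 6371 × 0.7416 ≈ 4725 km.

4725 km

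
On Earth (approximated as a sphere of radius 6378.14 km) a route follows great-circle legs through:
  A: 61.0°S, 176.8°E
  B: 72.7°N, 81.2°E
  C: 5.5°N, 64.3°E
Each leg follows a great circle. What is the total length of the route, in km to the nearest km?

Leg A→B: central angle 2.5851 rad, distance 16488.2 km.
Leg B→C: central angle 1.1867 rad, distance 7568.9 km.
Total: 16488.2 + 7568.9 ≈ 24057 km.

24057 km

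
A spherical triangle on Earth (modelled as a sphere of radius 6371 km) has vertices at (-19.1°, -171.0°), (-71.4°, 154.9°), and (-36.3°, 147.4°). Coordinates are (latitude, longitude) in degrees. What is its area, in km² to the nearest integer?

9479178 km²

Side lengths (central angles): a = 0.6164, b = 0.7025, c = 0.9768 rad; semiperimeter s = 1.1479.
By l'Huilier's theorem, tan(E/4) = √[tan(s/2) tan((s−a)/2) tan((s−b)/2) tan((s−c)/2)], giving spherical excess E = 0.2335 rad.
Area = E·R² = 0.2335 × (6371)² ≈ 9479178 km².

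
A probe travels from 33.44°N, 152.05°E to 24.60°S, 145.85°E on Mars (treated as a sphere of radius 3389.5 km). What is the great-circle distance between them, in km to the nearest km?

With latitudes φ₁ = 33.440°, φ₂ = -24.600° and longitude difference Δλ = -6.200°:
cos c = sin φ₁ sin φ₂ + cos φ₁ cos φ₂ cos Δλ = (0.5511)(-0.4163) + (0.8345)(0.9092)(0.9942) = 0.52489,
so c = arccos(0.52489) = 1.01821 rad.
Distance = R·c = 3389.5 × 1.0182 ≈ 3451 km.

3451 km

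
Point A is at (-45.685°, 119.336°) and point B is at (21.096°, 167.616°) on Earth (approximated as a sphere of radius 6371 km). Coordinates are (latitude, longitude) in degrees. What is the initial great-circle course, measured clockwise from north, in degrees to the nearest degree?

45°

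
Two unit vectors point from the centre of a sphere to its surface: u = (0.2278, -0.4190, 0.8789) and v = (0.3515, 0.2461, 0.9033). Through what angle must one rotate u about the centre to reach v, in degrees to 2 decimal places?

u·v = 0.7709; |u| = 1.0000, |v| = 1.0000.
cos θ = (u·v)/(|u||v|) = 0.7709, so θ = 39.57°.

39.57°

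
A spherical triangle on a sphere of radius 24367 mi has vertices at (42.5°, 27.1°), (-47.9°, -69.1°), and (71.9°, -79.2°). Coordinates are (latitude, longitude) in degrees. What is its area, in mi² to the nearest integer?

1065052160 mi²

Side lengths (central angles): a = 2.0946, b = 0.9547, c = 2.1587 rad; semiperimeter s = 2.6040.
By l'Huilier's theorem, tan(E/4) = √[tan(s/2) tan((s−a)/2) tan((s−b)/2) tan((s−c)/2)], giving spherical excess E = 1.7938 rad.
Area = E·R² = 1.7938 × (24367)² ≈ 1065052160 mi².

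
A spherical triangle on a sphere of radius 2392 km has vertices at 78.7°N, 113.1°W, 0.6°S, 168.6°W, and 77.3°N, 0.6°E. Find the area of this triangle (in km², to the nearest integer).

Side lengths (central angles): a = 1.7989, b = 0.3502, c = 1.4699 rad; semiperimeter s = 1.8095.
By l'Huilier's theorem, tan(E/4) = √[tan(s/2) tan((s−a)/2) tan((s−b)/2) tan((s−c)/2)], giving spherical excess E = 0.1285 rad.
Area = E·R² = 0.1285 × (2392)² ≈ 735336 km².

735336 km²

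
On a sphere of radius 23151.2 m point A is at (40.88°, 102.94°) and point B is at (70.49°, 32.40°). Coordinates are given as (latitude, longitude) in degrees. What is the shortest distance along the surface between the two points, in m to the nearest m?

18381 m

With latitudes φ₁ = 40.880°, φ₂ = 70.490° and longitude difference Δλ = -70.540°:
Haversine: a = sin²(Δφ/2) + cos φ₁ cos φ₂ sin²(Δλ/2) = 0.0653 + (0.7561)(0.3340)(0.3334) = 0.14949.
Central angle c = 2·arcsin(√a) = 0.79397 rad.
Distance = R·c = 23151.2 × 0.7940 ≈ 18381 m.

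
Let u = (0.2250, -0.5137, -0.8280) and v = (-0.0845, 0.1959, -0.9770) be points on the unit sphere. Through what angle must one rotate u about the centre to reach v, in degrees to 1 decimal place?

46.4°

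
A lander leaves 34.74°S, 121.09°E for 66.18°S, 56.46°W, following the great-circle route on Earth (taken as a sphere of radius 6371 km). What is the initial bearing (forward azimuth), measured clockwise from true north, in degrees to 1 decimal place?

With φ₁ = -0.6063, φ₂ = -1.1551, Δλ = -3.0988 rad, the forward-azimuth formula gives
θ = atan2( sin Δλ cos φ₂ , cos φ₁ sin φ₂ − sin φ₁ cos φ₂ cos Δλ ) = atan2(-0.0173, -0.9817) = -178.99°.
Adding 360° brings this into [0°, 360°): 181.0°.

181.0°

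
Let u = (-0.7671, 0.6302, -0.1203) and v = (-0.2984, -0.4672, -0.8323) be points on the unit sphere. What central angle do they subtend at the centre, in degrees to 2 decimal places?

88.02°

u·v = 0.0346; |u| = 1.0000, |v| = 1.0000.
cos θ = (u·v)/(|u||v|) = 0.0346, so θ = 88.02°.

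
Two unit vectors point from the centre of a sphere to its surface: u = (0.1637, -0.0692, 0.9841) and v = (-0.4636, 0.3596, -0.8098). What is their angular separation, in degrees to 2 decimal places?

153.85°

u·v = -0.8977; |u| = 1.0000, |v| = 1.0000.
cos θ = (u·v)/(|u||v|) = -0.8977, so θ = 153.85°.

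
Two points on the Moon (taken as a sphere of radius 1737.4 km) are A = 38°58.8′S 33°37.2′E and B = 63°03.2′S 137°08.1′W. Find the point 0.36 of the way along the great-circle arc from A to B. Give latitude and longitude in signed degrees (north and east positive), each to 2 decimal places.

Central angle δ = 1.3561 rad. Interpolating on the sphere with fraction f = 0.36:
P = [sin((1−f)δ)·A + sin(fδ)·B] / sin δ = 0.7809·A + 0.4801·B in Cartesian coordinates,
giving P = (0.3461, 0.1881, -0.9192), i.e. latitude -66.80°, longitude 28.53°.

-66.80°, 28.53°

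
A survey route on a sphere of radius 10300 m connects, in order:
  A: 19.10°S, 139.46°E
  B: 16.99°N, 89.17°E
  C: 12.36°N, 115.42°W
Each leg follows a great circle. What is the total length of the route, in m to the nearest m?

Leg A→B: central angle 1.0681 rad, distance 11001.7 m.
Leg B→C: central angle 2.4766 rad, distance 25508.9 m.
Total: 11001.7 + 25508.9 ≈ 36511 m.

36511 m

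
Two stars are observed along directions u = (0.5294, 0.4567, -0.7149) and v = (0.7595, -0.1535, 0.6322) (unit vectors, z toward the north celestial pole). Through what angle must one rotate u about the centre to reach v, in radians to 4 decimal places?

u·v = -0.1200; |u| = 1.0000, |v| = 1.0000.
cos θ = (u·v)/(|u||v|) = -0.1200, so θ = 1.6911 rad.

1.6911 rad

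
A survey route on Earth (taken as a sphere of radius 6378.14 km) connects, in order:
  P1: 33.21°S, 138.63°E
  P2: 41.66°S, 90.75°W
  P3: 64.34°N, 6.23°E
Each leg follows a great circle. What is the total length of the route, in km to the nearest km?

Leg P1→P2: central angle 1.6137 rad, distance 10292.4 km.
Leg P2→P3: central angle 2.2633 rad, distance 14435.7 km.
Total: 10292.4 + 14435.7 ≈ 24728 km.

24728 km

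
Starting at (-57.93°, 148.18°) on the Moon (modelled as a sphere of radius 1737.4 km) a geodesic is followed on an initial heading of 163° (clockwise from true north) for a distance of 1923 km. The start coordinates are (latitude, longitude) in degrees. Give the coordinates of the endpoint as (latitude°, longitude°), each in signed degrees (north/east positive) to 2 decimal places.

-56.44°, -60.05°

Angular distance δ = d/R = 1923/1737.4 = 1.10683 rad; initial bearing θ = 2.8449 rad.
sin φ₂ = sin φ₁ cos δ + cos φ₁ sin δ cos θ = (-0.8474)(0.4475) + (0.5310)(0.8943)(-0.9563) = -0.8333, so φ₂ = -56.44°.
Δλ = atan2(sin θ sin δ cos φ₁, cos δ − sin φ₁ sin φ₂) = atan2(0.1388, -0.2586) = 151.774°.
λ₂ = 148.180° + 151.774° = 299.95° → -60.05° after wrapping to (−180°, 180°].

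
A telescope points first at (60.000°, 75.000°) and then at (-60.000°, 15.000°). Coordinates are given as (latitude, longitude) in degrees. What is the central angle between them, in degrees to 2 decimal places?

With latitudes φ₁ = 60.000°, φ₂ = -60.000° and longitude difference Δλ = -60.000°:
Haversine: a = sin²(Δφ/2) + cos φ₁ cos φ₂ sin²(Δλ/2) = 0.7500 + (0.5000)(0.5000)(0.2500) = 0.81250.
Central angle c = 2·arcsin(√a) = 2.24593 rad.
So the angular separation is 128.68°.

128.68°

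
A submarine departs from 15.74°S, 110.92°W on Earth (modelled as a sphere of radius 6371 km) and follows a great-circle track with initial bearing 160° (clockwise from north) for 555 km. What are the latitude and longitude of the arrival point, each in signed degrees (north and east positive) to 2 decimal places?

Angular distance δ = d/R = 555/6371 = 0.08711 rad; initial bearing θ = 2.7925 rad.
sin φ₂ = sin φ₁ cos δ + cos φ₁ sin δ cos θ = (-0.2713)(0.9962) + (0.9625)(0.0870)(-0.9397) = -0.3489, so φ₂ = -20.42°.
Δλ = atan2(sin θ sin δ cos φ₁, cos δ − sin φ₁ sin φ₂) = atan2(0.0286, 0.9016) = 1.820°.
λ₂ = -110.920° + 1.820° = -109.10°.

-20.42°, -109.10°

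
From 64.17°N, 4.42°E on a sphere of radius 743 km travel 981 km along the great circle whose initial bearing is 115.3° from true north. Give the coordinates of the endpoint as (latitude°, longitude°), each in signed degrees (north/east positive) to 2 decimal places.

2.45°, 65.66°

Angular distance δ = d/R = 981/743 = 1.32032 rad; initial bearing θ = 2.0124 rad.
sin φ₂ = sin φ₁ cos δ + cos φ₁ sin δ cos θ = (0.9001)(0.2479) + (0.4357)(0.9688)(-0.4274) = 0.0427, so φ₂ = 2.45°.
Δλ = atan2(sin θ sin δ cos φ₁, cos δ − sin φ₁ sin φ₂) = atan2(0.3816, 0.2094) = 61.243°.
λ₂ = 4.420° + 61.243° = 65.66°.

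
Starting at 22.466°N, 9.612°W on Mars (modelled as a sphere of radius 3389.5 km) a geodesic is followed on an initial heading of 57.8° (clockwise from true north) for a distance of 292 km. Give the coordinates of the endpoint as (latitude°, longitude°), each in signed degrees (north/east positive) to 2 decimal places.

Angular distance δ = d/R = 292/3389.5 = 0.08615 rad; initial bearing θ = 1.0088 rad.
sin φ₂ = sin φ₁ cos δ + cos φ₁ sin δ cos θ = (0.3821)(0.9963) + (0.9241)(0.0860)(0.5329) = 0.4231, so φ₂ = 25.03°.
Δλ = atan2(sin θ sin δ cos φ₁, cos δ − sin φ₁ sin φ₂) = atan2(0.0673, 0.8346) = 4.609°.
λ₂ = -9.612° + 4.609° = -5.00°.

25.03°, -5.00°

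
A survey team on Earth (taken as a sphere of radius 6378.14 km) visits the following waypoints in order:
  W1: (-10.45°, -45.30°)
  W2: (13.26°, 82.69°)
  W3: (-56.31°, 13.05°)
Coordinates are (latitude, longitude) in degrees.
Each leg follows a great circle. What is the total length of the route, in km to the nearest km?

24410 km

Leg W1→W2: central angle 2.2534 rad, distance 14372.2 km.
Leg W2→W3: central angle 1.5738 rad, distance 10037.9 km.
Total: 14372.2 + 10037.9 ≈ 24410 km.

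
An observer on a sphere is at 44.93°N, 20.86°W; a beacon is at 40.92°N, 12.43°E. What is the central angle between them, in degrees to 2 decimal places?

In radians: φ₁ = 0.7842, φ₂ = 0.7142, Δλ = 33.290° = 0.5810 rad.
cos c = sin φ₁ sin φ₂ + cos φ₁ cos φ₂ cos Δλ = (0.7062)(0.6550) + (0.7080)(0.7556)(0.8359) = 0.90977,
so c = arccos(0.90977) = 0.42807 rad.
So the angular separation is 24.53°.

24.53°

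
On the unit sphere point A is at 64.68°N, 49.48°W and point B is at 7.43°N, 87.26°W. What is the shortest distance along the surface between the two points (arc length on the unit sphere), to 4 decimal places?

Let φ₁ = 1.1289 rad, φ₂ = 0.1297 rad, and Δλ = -0.6594 rad.
cos c = sin φ₁ sin φ₂ + cos φ₁ cos φ₂ cos Δλ = (0.9039)(0.1293) + (0.4277)(0.9916)(0.7904) = 0.45207,
so c = arccos(0.45207) = 1.10171 rad.
On the unit sphere the arc length equals the central angle: 1.1017.

1.1017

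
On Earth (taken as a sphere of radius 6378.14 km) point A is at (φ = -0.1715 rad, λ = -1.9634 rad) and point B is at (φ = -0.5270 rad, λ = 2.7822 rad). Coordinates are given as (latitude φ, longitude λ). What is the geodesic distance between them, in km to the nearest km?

Let φ₁ = -0.1715 rad, φ₂ = -0.5270 rad, and Δλ = -1.5376 rad.
cos c = sin φ₁ sin φ₂ + cos φ₁ cos φ₂ cos Δλ = (-0.1707)(-0.5029) + (0.9853)(0.8643)(0.0332) = 0.11411,
so c = arccos(0.11411) = 1.45644 rad.
Distance = R·c = 6378.14 × 1.4564 ≈ 9289 km.

9289 km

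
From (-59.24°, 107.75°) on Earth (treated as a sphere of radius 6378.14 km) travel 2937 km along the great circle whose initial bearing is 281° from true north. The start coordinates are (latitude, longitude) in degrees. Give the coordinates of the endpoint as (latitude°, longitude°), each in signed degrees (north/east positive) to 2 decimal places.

Angular distance δ = d/R = 2937/6378.14 = 0.46048 rad; initial bearing θ = 4.9044 rad.
sin φ₂ = sin φ₁ cos δ + cos φ₁ sin δ cos θ = (-0.8593)(0.8958) + (0.5114)(0.4444)(0.1908) = -0.7264, so φ₂ = -46.59°.
Δλ = atan2(sin θ sin δ cos φ₁, cos δ − sin φ₁ sin φ₂) = atan2(-0.2231, 0.2716) = -39.401°.
λ₂ = 107.750° − 39.401° = 68.35°.

-46.59°, 68.35°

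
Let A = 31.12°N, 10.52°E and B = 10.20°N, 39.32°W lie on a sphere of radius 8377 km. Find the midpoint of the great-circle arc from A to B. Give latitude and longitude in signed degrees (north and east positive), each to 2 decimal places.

22.57°, -16.25°

The central angle between A and B is δ = 0.8829 rad.
With f = 0.5, the slerp weights are sin((1−f)δ)/sin δ = 0.5530 and sin(fδ)/sin δ = 0.5530.
Weighted sum of the unit vectors: (0.5530)·(0.8417,0.1563,0.5168) + (0.5530)·(0.7614,-0.6236,0.1771) = (0.8865, -0.2584, 0.3837).
Converting back: φ = atan2(z, √(x²+y²)) = 22.57°, λ = atan2(y, x) = -16.25°.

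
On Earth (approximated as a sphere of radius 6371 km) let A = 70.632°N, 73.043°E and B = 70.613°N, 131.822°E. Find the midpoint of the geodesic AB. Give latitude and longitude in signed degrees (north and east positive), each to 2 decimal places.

72.96°, 102.45°

The central angle between A and B is δ = 0.3271 rad.
With f = 0.5, the slerp weights are sin((1−f)δ)/sin δ = 0.5068 and sin(fδ)/sin δ = 0.5068.
Weighted sum of the unit vectors: (0.5068)·(0.0967,0.3172,0.9434) + (0.5068)·(-0.2213,0.2474,0.9433) = (-0.0632, 0.2861, 0.9561).
Converting back: φ = atan2(z, √(x²+y²)) = 72.96°, λ = atan2(y, x) = 102.45°.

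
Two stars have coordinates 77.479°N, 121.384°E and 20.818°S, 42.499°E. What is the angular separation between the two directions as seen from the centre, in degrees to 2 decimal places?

107.93°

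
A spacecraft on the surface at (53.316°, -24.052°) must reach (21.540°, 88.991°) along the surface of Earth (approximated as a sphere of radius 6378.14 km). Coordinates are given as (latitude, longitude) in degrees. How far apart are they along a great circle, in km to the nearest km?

9528 km

In radians: φ₁ = 0.9305, φ₂ = 0.3759, Δλ = 113.043° = 1.9730 rad.
cos c = sin φ₁ sin φ₂ + cos φ₁ cos φ₂ cos Δλ = (0.8019)(0.3672) + (0.5974)(0.9302)(-0.3914) = 0.07693,
so c = arccos(0.07693) = 1.49379 rad.
Distance = R·c = 6378.14 × 1.4938 ≈ 9528 km.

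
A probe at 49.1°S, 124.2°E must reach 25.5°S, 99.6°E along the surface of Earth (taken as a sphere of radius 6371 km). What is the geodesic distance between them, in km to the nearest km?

3378 km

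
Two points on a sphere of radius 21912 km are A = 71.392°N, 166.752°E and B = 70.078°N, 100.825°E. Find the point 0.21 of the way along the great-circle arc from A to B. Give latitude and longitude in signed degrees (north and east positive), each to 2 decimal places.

73.04°, 153.53°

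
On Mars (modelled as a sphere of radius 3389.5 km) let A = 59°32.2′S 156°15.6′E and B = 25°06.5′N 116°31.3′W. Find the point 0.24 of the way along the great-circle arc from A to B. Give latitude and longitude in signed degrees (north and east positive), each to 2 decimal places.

Central angle δ = 1.9214 rad. Interpolating on the sphere with fraction f = 0.24:
P = [sin((1−f)δ)·A + sin(fδ)·B] / sin δ = 1.0583·A + 0.4738·B in Cartesian coordinates,
giving P = (-0.6827, -0.1679, -0.7111), i.e. latitude -45.33°, longitude -166.19°.

-45.33°, -166.19°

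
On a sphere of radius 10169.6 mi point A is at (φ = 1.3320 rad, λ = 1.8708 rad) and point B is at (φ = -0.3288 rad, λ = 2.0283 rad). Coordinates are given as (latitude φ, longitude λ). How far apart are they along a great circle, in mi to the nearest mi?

16918 mi

In radians: φ₁ = 1.3320, φ₂ = -0.3288, Δλ = 9.024° = 0.1575 rad.
cos c = sin φ₁ sin φ₂ + cos φ₁ cos φ₂ cos Δλ = (0.9716)(-0.3229) + (0.2365)(0.9464)(0.9876) = -0.09265,
so c = arccos(-0.09265) = 1.66358 rad.
Distance = R·c = 10169.6 × 1.6636 ≈ 16918 mi.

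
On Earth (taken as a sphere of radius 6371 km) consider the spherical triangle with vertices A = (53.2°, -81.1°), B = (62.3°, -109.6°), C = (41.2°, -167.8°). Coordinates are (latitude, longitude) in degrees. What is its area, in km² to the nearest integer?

1805985 km²

Side lengths (central angles): a = 0.6959, b = 0.9844, c = 0.3056 rad; semiperimeter s = 0.9929.
By l'Huilier's theorem, tan(E/4) = √[tan(s/2) tan((s−a)/2) tan((s−b)/2) tan((s−c)/2)], giving spherical excess E = 0.0445 rad.
Area = E·R² = 0.0445 × (6371)² ≈ 1805985 km².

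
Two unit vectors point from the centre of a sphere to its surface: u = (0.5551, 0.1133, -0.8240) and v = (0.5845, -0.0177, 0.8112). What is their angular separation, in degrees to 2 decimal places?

u·v = -0.3460; |u| = 1.0000, |v| = 1.0000.
cos θ = (u·v)/(|u||v|) = -0.3460, so θ = 110.24°.

110.24°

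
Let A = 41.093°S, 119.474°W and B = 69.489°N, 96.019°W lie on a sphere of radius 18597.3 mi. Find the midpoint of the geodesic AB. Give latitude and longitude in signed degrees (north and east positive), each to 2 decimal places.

Central angle δ = 1.9534 rad. Interpolating on the sphere with fraction f = 0.5:
P = [sin((1−f)δ)·A + sin(fδ)·B] / sin δ = 0.8933·A + 0.8933·B in Cartesian coordinates,
giving P = (-0.3641, -0.8973, 0.2495), i.e. latitude 14.45°, longitude -112.08°.

14.45°, -112.08°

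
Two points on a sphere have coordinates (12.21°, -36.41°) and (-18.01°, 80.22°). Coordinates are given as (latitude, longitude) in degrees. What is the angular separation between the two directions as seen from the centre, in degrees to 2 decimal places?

Let φ₁ = 0.2131 rad, φ₂ = -0.3143 rad, and Δλ = 2.0356 rad.
Haversine: a = sin²(Δφ/2) + cos φ₁ cos φ₂ sin²(Δλ/2) = 0.0680 + (0.9774)(0.9510)(0.7241) = 0.74101.
Central angle c = 2·arcsin(√a) = 2.07375 rad.
So the angular separation is 118.82°.

118.82°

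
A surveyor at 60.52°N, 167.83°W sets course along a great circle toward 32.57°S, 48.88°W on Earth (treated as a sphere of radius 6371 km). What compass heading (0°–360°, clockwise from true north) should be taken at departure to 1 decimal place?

With φ₁ = 1.0563, φ₂ = -0.5685, Δλ = 2.0761 rad, the forward-azimuth formula gives
θ = atan2( sin Δλ cos φ₂ , cos φ₁ sin φ₂ − sin φ₁ cos φ₂ cos Δλ ) = atan2(0.7374, 0.0902) = 83.03°.
So the initial bearing is 83.0°.

83.0°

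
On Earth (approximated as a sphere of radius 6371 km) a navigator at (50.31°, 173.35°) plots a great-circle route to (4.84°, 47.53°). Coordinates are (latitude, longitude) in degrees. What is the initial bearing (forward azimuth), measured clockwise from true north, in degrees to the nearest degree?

Δλ = -125.820° = -2.1960 rad.
y = sin Δλ · cos φ₂ = (-0.8109)(0.9964) = -0.8080
x = cos φ₁ sin φ₂ − sin φ₁ cos φ₂ cos Δλ = (0.6386)(0.0844) − (0.7695)(0.9964)(-0.5852) = 0.5026
θ = atan2(y, x) = -58.11°; adding 360° gives 302°.

302°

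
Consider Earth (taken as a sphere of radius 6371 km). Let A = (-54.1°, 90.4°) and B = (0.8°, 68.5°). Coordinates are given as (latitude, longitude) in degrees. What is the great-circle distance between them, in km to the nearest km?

6428 km

In radians: φ₁ = -0.9442, φ₂ = 0.0140, Δλ = -21.900° = -0.3822 rad.
cos c = sin φ₁ sin φ₂ + cos φ₁ cos φ₂ cos Δλ = (-0.8100)(0.0140) + (0.5864)(0.9999)(0.9278) = 0.53269,
so c = arccos(0.53269) = 1.00902 rad.
Distance = R·c = 6371 × 1.0090 ≈ 6428 km.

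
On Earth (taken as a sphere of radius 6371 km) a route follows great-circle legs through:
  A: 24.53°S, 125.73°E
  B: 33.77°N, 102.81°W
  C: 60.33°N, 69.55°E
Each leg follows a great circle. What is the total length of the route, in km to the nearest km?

Leg A→B: central angle 2.3913 rad, distance 15234.9 km.
Leg B→C: central angle 1.4956 rad, distance 9528.3 km.
Total: 15234.9 + 9528.3 ≈ 24763 km.

24763 km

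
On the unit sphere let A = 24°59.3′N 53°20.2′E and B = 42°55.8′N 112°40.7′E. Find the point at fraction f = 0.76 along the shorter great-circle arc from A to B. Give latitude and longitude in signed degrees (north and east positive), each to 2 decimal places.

Central angle δ = 0.8942 rad. Interpolating on the sphere with fraction f = 0.76:
P = [sin((1−f)δ)·A + sin(fδ)·B] / sin δ = 0.2731·A + 0.8060·B in Cartesian coordinates,
giving P = (-0.0797, 0.7431, 0.6644), i.e. latitude 41.63°, longitude 96.12°.

41.63°, 96.12°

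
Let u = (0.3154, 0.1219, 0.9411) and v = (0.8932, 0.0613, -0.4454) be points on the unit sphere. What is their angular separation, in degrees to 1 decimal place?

97.5°

u·v = -0.1300; |u| = 1.0000, |v| = 1.0000.
cos θ = (u·v)/(|u||v|) = -0.1300, so θ = 97.5°.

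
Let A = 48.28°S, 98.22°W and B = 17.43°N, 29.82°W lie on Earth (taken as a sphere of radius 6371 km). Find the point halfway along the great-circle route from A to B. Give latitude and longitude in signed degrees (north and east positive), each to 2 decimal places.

The central angle between A and B is δ = 1.5606 rad.
With f = 0.5, the slerp weights are sin((1−f)δ)/sin δ = 0.7035 and sin(fδ)/sin δ = 0.7035.
Weighted sum of the unit vectors: (0.7035)·(-0.0951,-0.6587,-0.7464) + (0.7035)·(0.8278,-0.4744,0.2995) = (0.5154, -0.7972, -0.3144).
Converting back: φ = atan2(z, √(x²+y²)) = -18.32°, λ = atan2(y, x) = -57.12°.

-18.32°, -57.12°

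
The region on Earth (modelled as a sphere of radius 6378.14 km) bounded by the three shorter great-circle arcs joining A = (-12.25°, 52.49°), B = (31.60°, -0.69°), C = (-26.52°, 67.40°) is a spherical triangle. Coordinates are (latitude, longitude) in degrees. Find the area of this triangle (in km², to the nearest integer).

1012744 km²

Side lengths (central angles): a = 1.5204, b = 0.3490, c = 1.1727 rad; semiperimeter s = 1.5211.
By l'Huilier's theorem, tan(E/4) = √[tan(s/2) tan((s−a)/2) tan((s−b)/2) tan((s−c)/2)], giving spherical excess E = 0.0249 rad.
Area = E·R² = 0.0249 × (6378.14)² ≈ 1012744 km².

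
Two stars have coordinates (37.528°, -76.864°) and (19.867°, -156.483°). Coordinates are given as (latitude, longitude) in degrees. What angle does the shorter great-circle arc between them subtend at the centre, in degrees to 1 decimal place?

70.0°

In radians: φ₁ = 0.6550, φ₂ = 0.3467, Δλ = -79.619° = -1.3896 rad.
cos c = sin φ₁ sin φ₂ + cos φ₁ cos φ₂ cos Δλ = (0.6091)(0.3398) + (0.7931)(0.9405)(0.1802) = 0.34141,
so c = arccos(0.34141) = 1.22238 rad.
So the angular separation is 70.0°.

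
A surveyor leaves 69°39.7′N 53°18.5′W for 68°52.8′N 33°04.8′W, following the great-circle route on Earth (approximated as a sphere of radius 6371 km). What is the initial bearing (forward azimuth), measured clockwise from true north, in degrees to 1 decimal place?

Δλ = 20.228° = 0.3531 rad.
y = sin Δλ · cos φ₂ = (0.3458)(0.3603) = 0.1246
x = cos φ₁ sin φ₂ − sin φ₁ cos φ₂ cos Δλ = (0.3476)(0.9328) − (0.9377)(0.3603)(0.9383) = 0.0072
θ = atan2(y, x) = 86.69°, so the bearing is 86.7°.

86.7°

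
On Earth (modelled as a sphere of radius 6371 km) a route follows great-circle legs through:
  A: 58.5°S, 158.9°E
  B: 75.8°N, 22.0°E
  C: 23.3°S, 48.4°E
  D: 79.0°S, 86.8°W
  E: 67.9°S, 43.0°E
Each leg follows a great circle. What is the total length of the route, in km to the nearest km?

Leg A→B: central angle 2.7393 rad, distance 17452.2 km.
Leg B→C: central angle 1.7535 rad, distance 11171.3 km.
Leg C→D: central angle 1.3037 rad, distance 8305.9 km.
Leg D→E: central angle 0.5285 rad, distance 3367.2 km.
Total: 17452.2 + 11171.3 + 8305.9 + 3367.2 ≈ 40297 km.

40297 km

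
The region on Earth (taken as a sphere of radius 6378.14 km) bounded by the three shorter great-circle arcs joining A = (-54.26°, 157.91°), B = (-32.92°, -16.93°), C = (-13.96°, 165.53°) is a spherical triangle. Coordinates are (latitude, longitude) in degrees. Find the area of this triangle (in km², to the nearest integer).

Side lengths (central angles): a = 2.3224, b = 0.7111, c = 1.6180 rad; semiperimeter s = 2.3257.
By l'Huilier's theorem, tan(E/4) = √[tan(s/2) tan((s−a)/2) tan((s−b)/2) tan((s−c)/2)], giving spherical excess E = 0.1551 rad.
Area = E·R² = 0.1551 × (6378.14)² ≈ 6310639 km².

6310639 km²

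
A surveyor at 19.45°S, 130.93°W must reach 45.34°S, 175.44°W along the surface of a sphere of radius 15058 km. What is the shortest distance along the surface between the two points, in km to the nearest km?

11775 km

With latitudes φ₁ = -19.450°, φ₂ = -45.340° and longitude difference Δλ = -44.510°:
cos c = sin φ₁ sin φ₂ + cos φ₁ cos φ₂ cos Δλ = (-0.3330)(-0.7113) + (0.9429)(0.7029)(0.7131) = 0.70950,
so c = arccos(0.70950) = 0.78201 rad.
Distance = R·c = 15058 × 0.7820 ≈ 11775 km.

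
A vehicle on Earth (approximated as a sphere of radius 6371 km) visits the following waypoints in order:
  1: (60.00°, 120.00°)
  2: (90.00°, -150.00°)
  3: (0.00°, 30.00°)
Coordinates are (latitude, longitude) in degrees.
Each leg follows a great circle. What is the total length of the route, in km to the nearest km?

13343 km

Leg 1→2: central angle 0.5236 rad, distance 3335.8 km.
Leg 2→3: central angle 1.5708 rad, distance 10007.5 km.
Total: 3335.8 + 10007.5 ≈ 13343 km.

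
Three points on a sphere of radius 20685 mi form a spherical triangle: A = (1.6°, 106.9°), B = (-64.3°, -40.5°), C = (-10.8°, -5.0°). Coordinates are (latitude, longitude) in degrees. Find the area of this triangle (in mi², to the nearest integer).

Side lengths (central angles): a = 1.0290, b = 1.9514, c = 1.9718 rad; semiperimeter s = 2.4761.
By l'Huilier's theorem, tan(E/4) = √[tan(s/2) tan((s−a)/2) tan((s−b)/2) tan((s−c)/2)], giving spherical excess E = 1.5924 rad.
Area = E·R² = 1.5924 × (20685)² ≈ 681324286 mi².

681324286 mi²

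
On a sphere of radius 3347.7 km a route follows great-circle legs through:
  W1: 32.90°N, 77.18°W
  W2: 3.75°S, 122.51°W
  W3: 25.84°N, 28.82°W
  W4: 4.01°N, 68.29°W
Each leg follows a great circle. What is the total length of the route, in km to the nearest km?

Leg W1→W2: central angle 0.9843 rad, distance 3295.0 km.
Leg W2→W3: central angle 1.6572 rad, distance 5547.8 km.
Leg W3→W4: central angle 0.7619 rad, distance 2550.5 km.
Total: 3295.0 + 5547.8 + 2550.5 ≈ 11393 km.

11393 km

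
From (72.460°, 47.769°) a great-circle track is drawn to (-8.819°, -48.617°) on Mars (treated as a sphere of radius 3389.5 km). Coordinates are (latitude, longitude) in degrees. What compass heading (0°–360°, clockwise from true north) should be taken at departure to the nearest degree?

273°

Δλ = -96.386° = -1.6823 rad.
y = sin Δλ · cos φ₂ = (-0.9938)(0.9882) = -0.9820
x = cos φ₁ sin φ₂ − sin φ₁ cos φ₂ cos Δλ = (0.3014)(-0.1533) − (0.9535)(0.9882)(-0.1112) = 0.0586
θ = atan2(y, x) = -86.59°; adding 360° gives 273°.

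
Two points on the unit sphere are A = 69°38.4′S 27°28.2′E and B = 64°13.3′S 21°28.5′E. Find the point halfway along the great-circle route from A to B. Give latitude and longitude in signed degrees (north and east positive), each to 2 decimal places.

Central angle δ = 0.1030 rad. Interpolating on the sphere with fraction f = 0.5:
P = [sin((1−f)δ)·A + sin(fδ)·B] / sin δ = 0.5007·A + 0.5007·B in Cartesian coordinates,
giving P = (0.3572, 0.1601, -0.9202), i.e. latitude -66.96°, longitude 24.14°.

-66.96°, 24.14°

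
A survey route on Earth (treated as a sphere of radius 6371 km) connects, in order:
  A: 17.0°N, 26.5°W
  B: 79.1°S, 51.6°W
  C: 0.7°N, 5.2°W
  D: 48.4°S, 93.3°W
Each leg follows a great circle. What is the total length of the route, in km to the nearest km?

29972 km

Leg A→B: central angle 1.6945 rad, distance 10795.4 km.
Leg B→C: central angle 1.4521 rad, distance 9251.5 km.
Leg C→D: central angle 1.5579 rad, distance 9925.5 km.
Total: 10795.4 + 9251.5 + 9925.5 ≈ 29972 km.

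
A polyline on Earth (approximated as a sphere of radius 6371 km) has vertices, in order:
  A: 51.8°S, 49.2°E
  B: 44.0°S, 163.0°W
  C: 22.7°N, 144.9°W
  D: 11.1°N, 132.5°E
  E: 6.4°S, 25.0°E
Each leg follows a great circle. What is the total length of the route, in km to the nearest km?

37396 km

Leg A→B: central angle 1.4005 rad, distance 8922.6 km.
Leg B→C: central angle 1.1996 rad, distance 7642.8 km.
Leg C→D: central angle 1.3787 rad, distance 8783.9 km.
Leg D→E: central angle 1.8909 rad, distance 12047.2 km.
Total: 8922.6 + 7642.8 + 8783.9 + 12047.2 ≈ 37396 km.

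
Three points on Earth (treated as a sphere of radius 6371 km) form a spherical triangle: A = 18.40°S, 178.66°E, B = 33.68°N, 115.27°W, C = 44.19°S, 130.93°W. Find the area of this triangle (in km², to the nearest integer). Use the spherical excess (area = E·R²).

Side lengths (central angles): a = 1.3817, b = 0.8584, c = 1.4250 rad; semiperimeter s = 1.8326.
By l'Huilier's theorem, tan(E/4) = √[tan(s/2) tan((s−a)/2) tan((s−b)/2) tan((s−c)/2)], giving spherical excess E = 0.7157 rad.
Area = E·R² = 0.7157 × (6371)² ≈ 29050759 km².

29050759 km²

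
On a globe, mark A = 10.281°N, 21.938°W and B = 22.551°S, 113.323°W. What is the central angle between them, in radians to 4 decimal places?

1.6613 rad

In radians: φ₁ = 0.1794, φ₂ = -0.3936, Δλ = -91.385° = -1.5950 rad.
cos c = sin φ₁ sin φ₂ + cos φ₁ cos φ₂ cos Δλ = (0.1785)(-0.3835) + (0.9839)(0.9235)(-0.0242) = -0.09041,
so c = arccos(-0.09041) = 1.66133 rad.
So the angular separation is 1.6613 rad.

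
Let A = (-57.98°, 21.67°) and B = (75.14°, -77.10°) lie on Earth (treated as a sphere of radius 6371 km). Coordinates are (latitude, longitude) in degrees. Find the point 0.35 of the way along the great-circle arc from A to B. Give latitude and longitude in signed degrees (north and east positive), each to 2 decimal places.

-9.26°, -0.09°

Central angle δ = 2.5685 rad. Interpolating on the sphere with fraction f = 0.35:
P = [sin((1−f)δ)·A + sin(fδ)·B] / sin δ = 1.8353·A + 1.4435·B in Cartesian coordinates,
giving P = (0.9870, -0.0015, -0.1609), i.e. latitude -9.26°, longitude -0.09°.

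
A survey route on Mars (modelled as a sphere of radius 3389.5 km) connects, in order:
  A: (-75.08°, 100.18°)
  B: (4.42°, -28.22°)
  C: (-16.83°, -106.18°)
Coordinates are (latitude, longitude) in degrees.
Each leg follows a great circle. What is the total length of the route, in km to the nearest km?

Leg A→B: central angle 1.8069 rad, distance 6124.5 km.
Leg B→C: central angle 1.3931 rad, distance 4721.9 km.
Total: 6124.5 + 4721.9 ≈ 10846 km.

10846 km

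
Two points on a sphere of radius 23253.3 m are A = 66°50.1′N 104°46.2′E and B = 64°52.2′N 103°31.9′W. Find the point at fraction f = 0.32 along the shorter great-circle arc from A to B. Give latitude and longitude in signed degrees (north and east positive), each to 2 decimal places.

80.33°, 129.92°

The central angle between A and B is δ = 0.8158 rad.
With f = 0.32, the slerp weights are sin((1−f)δ)/sin δ = 0.7233 and sin(fδ)/sin δ = 0.3544.
Weighted sum of the unit vectors: (0.7233)·(-0.1003,0.3804,0.9194) + (0.3544)·(-0.0994,-0.4129,0.9053) = (-0.1077, 0.1288, 0.9858).
Converting back: φ = atan2(z, √(x²+y²)) = 80.33°, λ = atan2(y, x) = 129.92°.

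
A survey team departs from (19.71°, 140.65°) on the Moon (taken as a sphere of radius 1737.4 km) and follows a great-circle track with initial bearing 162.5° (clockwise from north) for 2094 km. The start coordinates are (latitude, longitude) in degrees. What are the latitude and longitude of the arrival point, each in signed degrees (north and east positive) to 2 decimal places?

Angular distance δ = d/R = 2094/1737.4 = 1.20525 rad; initial bearing θ = 2.8362 rad.
sin φ₂ = sin φ₁ cos δ + cos φ₁ sin δ cos θ = (0.3373)(0.3575) + (0.9414)(0.9339)(-0.9537) = -0.7180, so φ₂ = -45.89°.
Δλ = atan2(sin θ sin δ cos φ₁, cos δ − sin φ₁ sin φ₂) = atan2(0.2644, 0.5996) = 23.794°.
λ₂ = 140.650° + 23.794° = 164.44°.

-45.89°, 164.44°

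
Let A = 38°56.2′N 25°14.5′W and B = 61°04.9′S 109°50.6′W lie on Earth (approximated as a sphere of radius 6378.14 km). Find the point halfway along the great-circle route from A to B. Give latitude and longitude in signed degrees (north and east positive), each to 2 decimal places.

-14.51°, -55.56°

The central angle between A and B is δ = 2.1115 rad.
With f = 0.5, the slerp weights are sin((1−f)δ)/sin δ = 1.0150 and sin(fδ)/sin δ = 1.0150.
Weighted sum of the unit vectors: (1.0150)·(0.7036,-0.3317,0.6285) + (1.0150)·(-0.1641,-0.4549,-0.8753) = (0.5475, -0.7984, -0.2506).
Converting back: φ = atan2(z, √(x²+y²)) = -14.51°, λ = atan2(y, x) = -55.56°.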